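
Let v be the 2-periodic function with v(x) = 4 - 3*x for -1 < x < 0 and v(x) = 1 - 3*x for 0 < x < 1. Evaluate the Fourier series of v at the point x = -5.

x = -5 differs from x = -1 by -2 full period(s), and the series is 2-periodic.
At x = -1 the one-sided limits are v(-1^-) = -2 and v(-1^+) = 7.
By Dirichlet's theorem the series converges to their average, [(-2) + (7)]/2 = 5/2.

5/2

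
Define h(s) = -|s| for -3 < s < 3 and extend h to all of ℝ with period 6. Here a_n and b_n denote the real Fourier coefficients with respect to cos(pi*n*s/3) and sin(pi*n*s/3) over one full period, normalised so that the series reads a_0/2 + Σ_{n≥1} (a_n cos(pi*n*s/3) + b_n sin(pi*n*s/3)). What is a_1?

a_1 = 1/3 ∫_{-3}^{3} h(s) cos(pi*s/3) ds.
h is even and cos(pi*s/3) is even, so the integrand is even and a_1 = 2/3 ∫_0^{3} h(s) cos(pi*s/3) ds.
Integrating by parts (boundary term plus one more integral), an antiderivative of (-s) cos(pi*s/3) is -3*s*sin(pi*s/3)/pi - 9*cos(pi*s/3)/pi**2; evaluating from 0 to 3: ∫_{0}^{3} (-s) cos(pi*s/3) ds = (9/pi**2) - (-9/pi**2) = 18/pi**2.
Hence a_1 = (2/3)·(18/pi**2) = 12/pi**2.

12/pi**2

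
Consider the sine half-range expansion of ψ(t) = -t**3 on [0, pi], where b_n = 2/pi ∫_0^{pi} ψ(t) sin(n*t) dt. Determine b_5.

12/125 - 2*pi**2/5

b_5 = 2/pi ∫_0^{pi} (-t**3) sin(5*t) dt.
Integrating by parts three times (tabular method), an antiderivative of (-t**3) sin(5*t) is t**3*cos(5*t)/5 - 3*t**2*sin(5*t)/25 - 6*t*cos(5*t)/125 + 6*sin(5*t)/625; evaluating from 0 to pi: ∫_{0}^{pi} (-t**3) sin(5*t) dt = (pi*(6 - 25*pi**2)/125) - (0) = pi*(6 - 25*pi**2)/125.
Hence b_5 = (2/pi)·(pi*(6 - 25*pi**2)/125) = 12/125 - 2*pi**2/5.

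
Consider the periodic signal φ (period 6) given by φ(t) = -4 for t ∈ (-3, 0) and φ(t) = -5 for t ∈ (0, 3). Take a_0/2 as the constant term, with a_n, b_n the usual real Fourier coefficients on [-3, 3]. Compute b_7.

-2/(7*pi)

b_7 = 1/3 ∫_{-3}^{3} φ(t) sin(7*pi*t/3) dt.
Split the integral at the breakpoints.
Directly, an antiderivative of (-4) sin(7*pi*t/3) is 12*cos(7*pi*t/3)/(7*pi); evaluating from -3 to 0: ∫_{-3}^{0} (-4) sin(7*pi*t/3) dt = (12/(7*pi)) - (-12/(7*pi)) = 24/(7*pi).
Directly, an antiderivative of (-5) sin(7*pi*t/3) is 15*cos(7*pi*t/3)/(7*pi); evaluating from 0 to 3: ∫_{0}^{3} (-5) sin(7*pi*t/3) dt = (-15/(7*pi)) - (15/(7*pi)) = -30/(7*pi).
Summing the pieces and multiplying by (1/3) gives b_7 = -2/(7*pi).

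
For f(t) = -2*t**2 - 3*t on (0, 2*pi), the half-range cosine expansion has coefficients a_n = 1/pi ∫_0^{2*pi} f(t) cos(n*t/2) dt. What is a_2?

-8

a_2 = 1/pi ∫_0^{2*pi} (-2*t**2 - 3*t) cos(t) dt.
Integrating by parts twice (tabular method), an antiderivative of (-2*t**2 - 3*t) cos(t) is -2*t**2*sin(t) - 3*t*sin(t) - 4*t*cos(t) + 4*sin(t) - 3*cos(t); evaluating from 0 to 2*pi: ∫_{0}^{2*pi} (-2*t**2 - 3*t) cos(t) dt = (-8*pi - 3) - (-3) = -8*pi.
Hence a_2 = (1/pi)·(-8*pi) = -8.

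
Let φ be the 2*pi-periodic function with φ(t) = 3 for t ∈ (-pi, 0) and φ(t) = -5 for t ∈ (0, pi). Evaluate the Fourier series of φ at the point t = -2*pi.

t = -2*pi differs from t = 0 by -1 full period(s), and the series is 2*pi-periodic.
At t = 0 the one-sided limits are φ(0^-) = 3 and φ(0^+) = -5.
By Dirichlet's theorem the series converges to their average, [(3) + (-5)]/2 = -1.

-1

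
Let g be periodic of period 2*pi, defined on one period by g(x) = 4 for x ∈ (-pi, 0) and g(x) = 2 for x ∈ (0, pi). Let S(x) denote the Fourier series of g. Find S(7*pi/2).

4

x = 7*pi/2 differs from x = -pi/2 by 2 full period(s), and the series is 2*pi-periodic.
g is continuous at x = -pi/2 with value 4, so the series converges to 4 there.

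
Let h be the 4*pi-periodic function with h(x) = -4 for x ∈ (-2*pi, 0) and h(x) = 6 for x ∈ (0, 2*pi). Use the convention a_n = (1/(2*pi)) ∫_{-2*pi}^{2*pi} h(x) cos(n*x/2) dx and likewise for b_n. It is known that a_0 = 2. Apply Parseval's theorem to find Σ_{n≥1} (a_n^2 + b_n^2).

Parseval: a_0^2/2 + Σ_{n≥1} (a_n^2+b_n^2) = (1/(2*pi)) ∫_{-2*pi}^{2*pi} h(x)^2 dx = 52.
Subtract a_0^2/2 = 2: Σ (a_n^2+b_n^2) = 50.

50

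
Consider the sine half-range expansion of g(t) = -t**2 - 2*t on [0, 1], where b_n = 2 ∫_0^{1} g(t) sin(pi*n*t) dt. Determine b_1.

b_1 = 2 ∫_0^{1} (-t**2 - 2*t) sin(pi*t) dt.
Integrating by parts twice (tabular method), an antiderivative of (-t**2 - 2*t) sin(pi*t) is t**2*cos(pi*t)/pi - 2*t*sin(pi*t)/pi**2 + 2*t*cos(pi*t)/pi - 2*sin(pi*t)/pi**2 - 2*cos(pi*t)/pi**3; evaluating from 0 to 1: ∫_{0}^{1} (-t**2 - 2*t) sin(pi*t) dt = (-3/pi + 2/pi**3) - (-2/pi**3) = -3/pi + 4/pi**3.
Hence b_1 = 2·(-3/pi + 4/pi**3) = -6/pi + 8/pi**3.

-6/pi + 8/pi**3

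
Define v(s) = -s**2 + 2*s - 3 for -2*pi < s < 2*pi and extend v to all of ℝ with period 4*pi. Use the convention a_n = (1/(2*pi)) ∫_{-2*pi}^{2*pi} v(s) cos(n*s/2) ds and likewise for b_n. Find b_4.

b_4 = (1/(2*pi)) ∫_{-2*pi}^{2*pi} v(s) sin(2*s) ds.
Integrating by parts twice (tabular method), an antiderivative of (-s**2 + 2*s - 3) sin(2*s) is s**2*cos(2*s)/2 - s*sin(2*s)/2 - s*cos(2*s) + sin(2*s)/2 + 5*cos(2*s)/4; evaluating from -2*pi to 2*pi: ∫_{-2*pi}^{2*pi} (-s**2 + 2*s - 3) sin(2*s) ds = (-2*pi + 5/4 + 2*pi**2) - (5/4 + 2*pi + 2*pi**2) = -4*pi.
Hence b_4 = (1/(2*pi))·(-4*pi) = -2.

-2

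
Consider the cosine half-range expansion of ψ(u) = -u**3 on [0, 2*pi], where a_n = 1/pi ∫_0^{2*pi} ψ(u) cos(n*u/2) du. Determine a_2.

a_2 = 1/pi ∫_0^{2*pi} (-u**3) cos(u) du.
Integrating by parts three times (tabular method), an antiderivative of (-u**3) cos(u) is -u**3*sin(u) - 3*u**2*cos(u) + 6*u*sin(u) + 6*cos(u); evaluating from 0 to 2*pi: ∫_{0}^{2*pi} (-u**3) cos(u) du = (6 - 12*pi**2) - (6) = -12*pi**2.
Hence a_2 = (1/pi)·(-12*pi**2) = -12*pi.

-12*pi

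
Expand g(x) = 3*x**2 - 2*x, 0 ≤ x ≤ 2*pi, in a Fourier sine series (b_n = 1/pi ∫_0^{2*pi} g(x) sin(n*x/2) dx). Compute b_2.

b_2 = 1/pi ∫_0^{2*pi} (3*x**2 - 2*x) sin(x) dx.
Integrating by parts twice (tabular method), an antiderivative of (3*x**2 - 2*x) sin(x) is -3*x**2*cos(x) + 6*x*sin(x) + 2*x*cos(x) - 2*sin(x) + 6*cos(x); evaluating from 0 to 2*pi: ∫_{0}^{2*pi} (3*x**2 - 2*x) sin(x) dx = (-12*pi**2 + 6 + 4*pi) - (6) = 4*pi*(1 - 3*pi).
Hence b_2 = (1/pi)·(4*pi*(1 - 3*pi)) = 4 - 12*pi.

4 - 12*pi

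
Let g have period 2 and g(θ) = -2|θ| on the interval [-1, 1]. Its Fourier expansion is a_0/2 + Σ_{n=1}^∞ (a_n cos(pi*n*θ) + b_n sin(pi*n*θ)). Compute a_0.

a_0 = ∫_{-1}^{1} g(θ) dθ = -2.

-2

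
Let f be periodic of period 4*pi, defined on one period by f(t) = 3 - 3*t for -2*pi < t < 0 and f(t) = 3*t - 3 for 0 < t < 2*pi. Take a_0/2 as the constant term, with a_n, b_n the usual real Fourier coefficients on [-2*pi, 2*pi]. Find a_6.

0

a_6 = (1/(2*pi)) ∫_{-2*pi}^{2*pi} f(t) cos(3*t) dt.
Split the integral at the breakpoints.
Integrating by parts (boundary term plus one more integral), an antiderivative of (3 - 3*t) cos(3*t) is -t*sin(3*t) + sin(3*t) - cos(3*t)/3; evaluating from -2*pi to 0: ∫_{-2*pi}^{0} (3 - 3*t) cos(3*t) dt = (-1/3) - (-1/3) = 0.
Integrating by parts (boundary term plus one more integral), an antiderivative of (3*t - 3) cos(3*t) is t*sin(3*t) - sin(3*t) + cos(3*t)/3; evaluating from 0 to 2*pi: ∫_{0}^{2*pi} (3*t - 3) cos(3*t) dt = (1/3) - (1/3) = 0.
Summing the pieces and multiplying by (1/(2*pi)) gives a_6 = 0.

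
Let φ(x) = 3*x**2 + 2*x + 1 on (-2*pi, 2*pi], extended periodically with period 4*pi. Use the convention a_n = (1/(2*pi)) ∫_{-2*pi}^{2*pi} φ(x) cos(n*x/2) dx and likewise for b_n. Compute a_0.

2 + 8*pi**2

a_0 = (1/(2*pi)) ∫_{-2*pi}^{2*pi} φ(x) dx = (1/(2*pi)) · (4*pi + 16*pi**3) = 2 + 8*pi**2.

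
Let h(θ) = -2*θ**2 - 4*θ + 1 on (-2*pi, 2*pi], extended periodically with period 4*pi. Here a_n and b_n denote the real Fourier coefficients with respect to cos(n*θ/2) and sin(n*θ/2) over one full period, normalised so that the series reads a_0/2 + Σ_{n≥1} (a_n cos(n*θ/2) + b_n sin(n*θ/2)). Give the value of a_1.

a_1 = (1/(2*pi)) ∫_{-2*pi}^{2*pi} h(θ) cos(θ/2) dθ.
Integrating by parts twice (tabular method), an antiderivative of (-2*θ**2 - 4*θ + 1) cos(θ/2) is -4*θ**2*sin(θ/2) - 8*θ*sin(θ/2) - 16*θ*cos(θ/2) + 34*sin(θ/2) - 16*cos(θ/2); evaluating from -2*pi to 2*pi: ∫_{-2*pi}^{2*pi} (-2*θ**2 - 4*θ + 1) cos(θ/2) dθ = (16 + 32*pi) - (16 - 32*pi) = 64*pi.
Hence a_1 = (1/(2*pi))·(64*pi) = 32.

32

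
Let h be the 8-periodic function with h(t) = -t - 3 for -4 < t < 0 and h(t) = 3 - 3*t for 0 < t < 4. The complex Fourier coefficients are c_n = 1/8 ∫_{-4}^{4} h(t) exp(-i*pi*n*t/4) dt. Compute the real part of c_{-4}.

Since h is real-valued, Re(c_{-4}) = 1/8 ∫_{-4}^{4} h(t) cos(-pi*t) dt = a_{4}/2.
Split the integral at the breakpoints.
Integrating by parts (boundary term plus one more integral), an antiderivative of (-t - 3) cos(-pi*t) is -t*sin(pi*t)/pi - 3*sin(pi*t)/pi - cos(pi*t)/pi**2; evaluating from -4 to 0: ∫_{-4}^{0} (-t - 3) cos(-pi*t) dt = (-1/pi**2) - (-1/pi**2) = 0.
Integrating by parts (boundary term plus one more integral), an antiderivative of (3 - 3*t) cos(-pi*t) is -3*t*sin(pi*t)/pi + 3*sin(pi*t)/pi - 3*cos(pi*t)/pi**2; evaluating from 0 to 4: ∫_{0}^{4} (3 - 3*t) cos(-pi*t) dt = (-3/pi**2) - (-3/pi**2) = 0.
So ∫_{-4}^{4} h(t) cos(-pi*t) dt = 0.
Hence Re(c_{-4}) = (1/8)·(0) = 0.

0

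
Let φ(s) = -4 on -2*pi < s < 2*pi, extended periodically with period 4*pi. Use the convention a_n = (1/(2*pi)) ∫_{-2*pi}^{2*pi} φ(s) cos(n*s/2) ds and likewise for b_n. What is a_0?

a_0 = (1/(2*pi)) ∫_{-2*pi}^{2*pi} φ(s) ds = (1/(2*pi)) · (-16*pi) = -8.

-8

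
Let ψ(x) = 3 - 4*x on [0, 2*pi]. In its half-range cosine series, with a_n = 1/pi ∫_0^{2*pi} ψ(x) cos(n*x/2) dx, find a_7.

a_7 = 1/pi ∫_0^{2*pi} (3 - 4*x) cos(7*x/2) dx.
Integrating by parts (boundary term plus one more integral), an antiderivative of (3 - 4*x) cos(7*x/2) is -8*x*sin(7*x/2)/7 + 6*sin(7*x/2)/7 - 16*cos(7*x/2)/49; evaluating from 0 to 2*pi: ∫_{0}^{2*pi} (3 - 4*x) cos(7*x/2) dx = (16/49) - (-16/49) = 32/49.
Hence a_7 = (1/pi)·(32/49) = 32/(49*pi).

32/(49*pi)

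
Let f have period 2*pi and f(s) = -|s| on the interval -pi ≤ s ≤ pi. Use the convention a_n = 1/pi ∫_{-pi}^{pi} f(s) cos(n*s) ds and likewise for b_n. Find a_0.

a_0 = 1/pi ∫_{-pi}^{pi} f(s) ds = 1/pi · (-pi**2) = -pi.

-pi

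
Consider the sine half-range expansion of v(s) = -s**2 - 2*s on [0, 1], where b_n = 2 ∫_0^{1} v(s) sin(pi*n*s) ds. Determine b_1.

-6/pi + 8/pi**3

b_1 = 2 ∫_0^{1} (-s**2 - 2*s) sin(pi*s) ds.
Integrating by parts twice (tabular method), an antiderivative of (-s**2 - 2*s) sin(pi*s) is s**2*cos(pi*s)/pi - 2*s*sin(pi*s)/pi**2 + 2*s*cos(pi*s)/pi - 2*sin(pi*s)/pi**2 - 2*cos(pi*s)/pi**3; evaluating from 0 to 1: ∫_{0}^{1} (-s**2 - 2*s) sin(pi*s) ds = (-3/pi + 2/pi**3) - (-2/pi**3) = -3/pi + 4/pi**3.
Hence b_1 = 2·(-3/pi + 4/pi**3) = -6/pi + 8/pi**3.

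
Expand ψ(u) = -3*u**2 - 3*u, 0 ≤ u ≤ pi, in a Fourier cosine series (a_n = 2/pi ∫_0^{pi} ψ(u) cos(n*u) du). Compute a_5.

a_5 = 2/pi ∫_0^{pi} (-3*u**2 - 3*u) cos(5*u) du.
Integrating by parts twice (tabular method), an antiderivative of (-3*u**2 - 3*u) cos(5*u) is -3*u**2*sin(5*u)/5 - 3*u*sin(5*u)/5 - 6*u*cos(5*u)/25 + 6*sin(5*u)/125 - 3*cos(5*u)/25; evaluating from 0 to pi: ∫_{0}^{pi} (-3*u**2 - 3*u) cos(5*u) du = (3/25 + 6*pi/25) - (-3/25) = 6/25 + 6*pi/25.
Hence a_5 = (2/pi)·(6/25 + 6*pi/25) = 12*(1 + pi)/(25*pi).

12*(1 + pi)/(25*pi)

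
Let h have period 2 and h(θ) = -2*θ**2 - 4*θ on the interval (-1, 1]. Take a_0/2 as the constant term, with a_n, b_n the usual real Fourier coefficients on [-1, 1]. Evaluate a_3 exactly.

8/(9*pi**2)

a_3 = ∫_{-1}^{1} h(θ) cos(3*pi*θ) dθ.
Integrating by parts twice (tabular method), an antiderivative of (-2*θ**2 - 4*θ) cos(3*pi*θ) is -2*θ**2*sin(3*pi*θ)/(3*pi) - 4*θ*sin(3*pi*θ)/(3*pi) - 4*θ*cos(3*pi*θ)/(9*pi**2) + 4*sin(3*pi*θ)/(27*pi**3) - 4*cos(3*pi*θ)/(9*pi**2); evaluating from -1 to 1: ∫_{-1}^{1} (-2*θ**2 - 4*θ) cos(3*pi*θ) dθ = (8/(9*pi**2)) - (0) = 8/(9*pi**2).
Hence a_3 = 8/(9*pi**2).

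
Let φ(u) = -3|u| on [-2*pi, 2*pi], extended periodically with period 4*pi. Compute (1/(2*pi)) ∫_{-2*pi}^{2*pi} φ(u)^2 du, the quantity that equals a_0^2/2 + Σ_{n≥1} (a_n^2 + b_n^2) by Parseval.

(1/(2*pi)) ∫_{-2*pi}^{2*pi} φ(u)^2 du = (1/(2*pi)) · (48*pi**3) = 24*pi**2.

24*pi**2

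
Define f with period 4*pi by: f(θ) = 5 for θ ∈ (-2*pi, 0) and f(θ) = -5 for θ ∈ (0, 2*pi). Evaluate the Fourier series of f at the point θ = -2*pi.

0

θ = -2*pi differs from θ = 2*pi by -1 full period(s), and the series is 4*pi-periodic.
At θ = 2*pi the one-sided limits are f(2*pi^-) = -5 and f(2*pi^+) = 5.
By Dirichlet's theorem the series converges to their average, [(-5) + (5)]/2 = 0.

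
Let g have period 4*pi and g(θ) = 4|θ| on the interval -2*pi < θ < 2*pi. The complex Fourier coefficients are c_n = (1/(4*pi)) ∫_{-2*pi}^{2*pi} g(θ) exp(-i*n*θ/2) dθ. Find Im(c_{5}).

0

Since g is real-valued, Im(c_{5}) = -(1/(4*pi)) ∫_{-2*pi}^{2*pi} g(θ) sin(5*θ/2) dθ = -b_{5}/2.
(g is even, so the integrand is odd over a symmetric interval and the integral vanishes.)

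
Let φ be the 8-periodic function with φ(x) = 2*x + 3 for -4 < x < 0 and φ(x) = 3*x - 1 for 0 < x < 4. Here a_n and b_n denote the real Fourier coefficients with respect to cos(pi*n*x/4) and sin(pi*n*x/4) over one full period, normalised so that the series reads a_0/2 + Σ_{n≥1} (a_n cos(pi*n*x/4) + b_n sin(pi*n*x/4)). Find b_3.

b_3 = 1/4 ∫_{-4}^{4} φ(x) sin(3*pi*x/4) dx.
Split the integral at the breakpoints.
Integrating by parts (boundary term plus one more integral), an antiderivative of (2*x + 3) sin(3*pi*x/4) is -8*x*cos(3*pi*x/4)/(3*pi) + 32*sin(3*pi*x/4)/(9*pi**2) - 4*cos(3*pi*x/4)/pi; evaluating from -4 to 0: ∫_{-4}^{0} (2*x + 3) sin(3*pi*x/4) dx = (-4/pi) - (-20/(3*pi)) = 8/(3*pi).
Integrating by parts (boundary term plus one more integral), an antiderivative of (3*x - 1) sin(3*pi*x/4) is -4*x*cos(3*pi*x/4)/pi + 16*sin(3*pi*x/4)/(3*pi**2) + 4*cos(3*pi*x/4)/(3*pi); evaluating from 0 to 4: ∫_{0}^{4} (3*x - 1) sin(3*pi*x/4) dx = (44/(3*pi)) - (4/(3*pi)) = 40/(3*pi).
Summing the pieces and multiplying by (1/4) gives b_3 = 4/pi.

4/pi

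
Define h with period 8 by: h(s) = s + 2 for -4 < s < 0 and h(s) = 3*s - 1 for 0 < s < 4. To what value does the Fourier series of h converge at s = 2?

5

h is continuous at s = 2 with value 5, so the series converges to 5 there.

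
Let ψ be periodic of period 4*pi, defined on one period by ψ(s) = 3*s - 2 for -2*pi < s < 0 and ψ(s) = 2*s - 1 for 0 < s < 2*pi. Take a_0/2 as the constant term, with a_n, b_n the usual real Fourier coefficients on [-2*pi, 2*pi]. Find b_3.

2*(1 + 5*pi)/(3*pi)

b_3 = (1/(2*pi)) ∫_{-2*pi}^{2*pi} ψ(s) sin(3*s/2) ds.
Split the integral at the breakpoints.
Integrating by parts (boundary term plus one more integral), an antiderivative of (3*s - 2) sin(3*s/2) is -2*s*cos(3*s/2) + 4*sin(3*s/2)/3 + 4*cos(3*s/2)/3; evaluating from -2*pi to 0: ∫_{-2*pi}^{0} (3*s - 2) sin(3*s/2) ds = (4/3) - (-4*pi - 4/3) = 8/3 + 4*pi.
Integrating by parts (boundary term plus one more integral), an antiderivative of (2*s - 1) sin(3*s/2) is -4*s*cos(3*s/2)/3 + 8*sin(3*s/2)/9 + 2*cos(3*s/2)/3; evaluating from 0 to 2*pi: ∫_{0}^{2*pi} (2*s - 1) sin(3*s/2) ds = (-2/3 + 8*pi/3) - (2/3) = -4/3 + 8*pi/3.
Summing the pieces and multiplying by (1/(2*pi)) gives b_3 = 2*(1 + 5*pi)/(3*pi).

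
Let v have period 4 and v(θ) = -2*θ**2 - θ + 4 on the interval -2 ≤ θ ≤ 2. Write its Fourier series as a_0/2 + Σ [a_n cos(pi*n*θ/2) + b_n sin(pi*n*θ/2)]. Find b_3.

b_3 = 1/2 ∫_{-2}^{2} v(θ) sin(3*pi*θ/2) dθ.
Integrating by parts twice (tabular method), an antiderivative of (-2*θ**2 - θ + 4) sin(3*pi*θ/2) is 4*θ**2*cos(3*pi*θ/2)/(3*pi) - 16*θ*sin(3*pi*θ/2)/(9*pi**2) + 2*θ*cos(3*pi*θ/2)/(3*pi) - 4*sin(3*pi*θ/2)/(9*pi**2) - 8*cos(3*pi*θ/2)/(3*pi) - 32*cos(3*pi*θ/2)/(27*pi**3); evaluating from -2 to 2: ∫_{-2}^{2} (-2*θ**2 - θ + 4) sin(3*pi*θ/2) dθ = (-4/pi + 32/(27*pi**3)) - (4*(8 - 9*pi**2)/(27*pi**3)) = -8/(3*pi).
Hence b_3 = (1/2)·(-8/(3*pi)) = -4/(3*pi).

-4/(3*pi)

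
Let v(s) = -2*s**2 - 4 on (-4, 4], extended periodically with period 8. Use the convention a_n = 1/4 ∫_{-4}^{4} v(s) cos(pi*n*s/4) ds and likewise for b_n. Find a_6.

-32/(9*pi**2)

a_6 = 1/4 ∫_{-4}^{4} v(s) cos(3*pi*s/2) ds.
v is even and cos(3*pi*s/2) is even, so the integrand is even and a_6 = 1/2 ∫_0^{4} v(s) cos(3*pi*s/2) ds.
Integrating by parts twice (tabular method), an antiderivative of (-2*s**2 - 4) cos(3*pi*s/2) is -4*s**2*sin(3*pi*s/2)/(3*pi) - 16*s*cos(3*pi*s/2)/(9*pi**2) - 8*sin(3*pi*s/2)/(3*pi) + 32*sin(3*pi*s/2)/(27*pi**3); evaluating from 0 to 4: ∫_{0}^{4} (-2*s**2 - 4) cos(3*pi*s/2) ds = (-64/(9*pi**2)) - (0) = -64/(9*pi**2).
Hence a_6 = (1/2)·(-64/(9*pi**2)) = -32/(9*pi**2).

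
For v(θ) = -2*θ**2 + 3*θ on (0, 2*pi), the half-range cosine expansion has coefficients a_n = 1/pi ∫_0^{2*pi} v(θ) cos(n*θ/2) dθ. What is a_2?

-8

a_2 = 1/pi ∫_0^{2*pi} (-2*θ**2 + 3*θ) cos(θ) dθ.
Integrating by parts twice (tabular method), an antiderivative of (-2*θ**2 + 3*θ) cos(θ) is -2*θ**2*sin(θ) + 3*θ*sin(θ) - 4*θ*cos(θ) + 4*sin(θ) + 3*cos(θ); evaluating from 0 to 2*pi: ∫_{0}^{2*pi} (-2*θ**2 + 3*θ) cos(θ) dθ = (3 - 8*pi) - (3) = -8*pi.
Hence a_2 = (1/pi)·(-8*pi) = -8.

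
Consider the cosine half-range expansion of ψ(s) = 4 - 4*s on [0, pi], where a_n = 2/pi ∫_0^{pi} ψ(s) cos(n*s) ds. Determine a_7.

a_7 = 2/pi ∫_0^{pi} (4 - 4*s) cos(7*s) ds.
Integrating by parts (boundary term plus one more integral), an antiderivative of (4 - 4*s) cos(7*s) is -4*s*sin(7*s)/7 + 4*sin(7*s)/7 - 4*cos(7*s)/49; evaluating from 0 to pi: ∫_{0}^{pi} (4 - 4*s) cos(7*s) ds = (4/49) - (-4/49) = 8/49.
Hence a_7 = (2/pi)·(8/49) = 16/(49*pi).

16/(49*pi)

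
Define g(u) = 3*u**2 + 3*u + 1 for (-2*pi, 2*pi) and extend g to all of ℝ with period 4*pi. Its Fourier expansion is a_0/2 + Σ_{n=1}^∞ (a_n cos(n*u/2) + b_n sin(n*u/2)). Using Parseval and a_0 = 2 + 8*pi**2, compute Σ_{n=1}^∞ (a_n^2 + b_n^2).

Parseval: a_0^2/2 + Σ_{n≥1} (a_n^2+b_n^2) = (1/(2*pi)) ∫_{-2*pi}^{2*pi} g(u)^2 du = 2 + 40*pi**2 + 288*pi**4/5.
Subtract a_0^2/2 = 2*(1 + 4*pi**2)**2: Σ (a_n^2+b_n^2) = pi**2*(24 + 128*pi**2/5).

pi**2*(24 + 128*pi**2/5)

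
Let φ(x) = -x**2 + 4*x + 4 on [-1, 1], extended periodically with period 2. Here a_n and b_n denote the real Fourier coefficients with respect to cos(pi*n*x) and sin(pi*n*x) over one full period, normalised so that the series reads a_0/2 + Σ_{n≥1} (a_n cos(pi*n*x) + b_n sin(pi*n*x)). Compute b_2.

b_2 = ∫_{-1}^{1} φ(x) sin(2*pi*x) dx.
Integrating by parts twice (tabular method), an antiderivative of (-x**2 + 4*x + 4) sin(2*pi*x) is x**2*cos(2*pi*x)/(2*pi) - x*sin(2*pi*x)/(2*pi**2) - 2*x*cos(2*pi*x)/pi + sin(2*pi*x)/pi**2 - 2*cos(2*pi*x)/pi - cos(2*pi*x)/(4*pi**3); evaluating from -1 to 1: ∫_{-1}^{1} (-x**2 + 4*x + 4) sin(2*pi*x) dx = ((-14*pi**2 - 1)/(4*pi**3)) - ((-1 + 2*pi**2)/(4*pi**3)) = -4/pi.
Hence b_2 = -4/pi.

-4/pi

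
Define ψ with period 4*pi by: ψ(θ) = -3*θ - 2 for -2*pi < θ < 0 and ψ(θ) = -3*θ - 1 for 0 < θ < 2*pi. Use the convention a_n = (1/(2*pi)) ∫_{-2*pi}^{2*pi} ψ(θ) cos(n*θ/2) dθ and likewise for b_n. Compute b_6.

b_6 = (1/(2*pi)) ∫_{-2*pi}^{2*pi} ψ(θ) sin(3*θ) dθ.
Split the integral at the breakpoints.
Integrating by parts (boundary term plus one more integral), an antiderivative of (-3*θ - 2) sin(3*θ) is θ*cos(3*θ) - sin(3*θ)/3 + 2*cos(3*θ)/3; evaluating from -2*pi to 0: ∫_{-2*pi}^{0} (-3*θ - 2) sin(3*θ) dθ = (2/3) - (2/3 - 2*pi) = 2*pi.
Integrating by parts (boundary term plus one more integral), an antiderivative of (-3*θ - 1) sin(3*θ) is θ*cos(3*θ) - sin(3*θ)/3 + cos(3*θ)/3; evaluating from 0 to 2*pi: ∫_{0}^{2*pi} (-3*θ - 1) sin(3*θ) dθ = (1/3 + 2*pi) - (1/3) = 2*pi.
Summing the pieces and multiplying by (1/(2*pi)) gives b_6 = 2.

2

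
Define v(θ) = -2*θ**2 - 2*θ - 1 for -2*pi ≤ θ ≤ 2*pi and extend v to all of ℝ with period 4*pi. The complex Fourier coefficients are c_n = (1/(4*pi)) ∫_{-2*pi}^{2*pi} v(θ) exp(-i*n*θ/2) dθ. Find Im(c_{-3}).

-4/3

Since v is real-valued, Im(c_{-3}) = -(1/(4*pi)) ∫_{-2*pi}^{2*pi} v(θ) sin(-3*θ/2) dθ = b_{3}/2.
Integrating by parts twice (tabular method), an antiderivative of (-2*θ**2 - 2*θ - 1) sin(-3*θ/2) is -4*θ**2*cos(3*θ/2)/3 + 16*θ*sin(3*θ/2)/9 - 4*θ*cos(3*θ/2)/3 + 8*sin(3*θ/2)/9 + 14*cos(3*θ/2)/27; evaluating from -2*pi to 2*pi: ∫_{-2*pi}^{2*pi} (-2*θ**2 - 2*θ - 1) sin(-3*θ/2) dθ = (-14/27 + 8*pi/3 + 16*pi**2/3) - (-8*pi/3 - 14/27 + 16*pi**2/3) = 16*pi/3.
Hence Im(c_{-3}) = (-1/(4*pi))·(16*pi/3) = -4/3.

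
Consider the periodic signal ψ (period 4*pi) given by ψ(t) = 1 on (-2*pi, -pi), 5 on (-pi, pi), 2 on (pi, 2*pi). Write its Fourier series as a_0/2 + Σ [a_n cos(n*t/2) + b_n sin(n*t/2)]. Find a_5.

7/(5*pi)

a_5 = (1/(2*pi)) ∫_{-2*pi}^{2*pi} ψ(t) cos(5*t/2) dt.
Split the integral at the breakpoints.
Directly, an antiderivative of (1) cos(5*t/2) is 2*sin(5*t/2)/5; evaluating from -2*pi to -pi: ∫_{-2*pi}^{-pi} (1) cos(5*t/2) dt = (-2/5) - (0) = -2/5.
Directly, an antiderivative of (5) cos(5*t/2) is 2*sin(5*t/2); evaluating from -pi to pi: ∫_{-pi}^{pi} (5) cos(5*t/2) dt = (2) - (-2) = 4.
Directly, an antiderivative of (2) cos(5*t/2) is 4*sin(5*t/2)/5; evaluating from pi to 2*pi: ∫_{pi}^{2*pi} (2) cos(5*t/2) dt = (0) - (4/5) = -4/5.
Summing the pieces and multiplying by (1/(2*pi)) gives a_5 = 7/(5*pi).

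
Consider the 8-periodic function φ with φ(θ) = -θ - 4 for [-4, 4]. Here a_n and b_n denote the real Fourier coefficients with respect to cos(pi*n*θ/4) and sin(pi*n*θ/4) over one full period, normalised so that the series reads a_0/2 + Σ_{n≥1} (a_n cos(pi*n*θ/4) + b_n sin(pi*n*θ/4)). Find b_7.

-8/(7*pi)

b_7 = 1/4 ∫_{-4}^{4} φ(θ) sin(7*pi*θ/4) dθ.
Integrating by parts (boundary term plus one more integral), an antiderivative of (-θ - 4) sin(7*pi*θ/4) is 4*θ*cos(7*pi*θ/4)/(7*pi) - 16*sin(7*pi*θ/4)/(49*pi**2) + 16*cos(7*pi*θ/4)/(7*pi); evaluating from -4 to 4: ∫_{-4}^{4} (-θ - 4) sin(7*pi*θ/4) dθ = (-32/(7*pi)) - (0) = -32/(7*pi).
Hence b_7 = (1/4)·(-32/(7*pi)) = -8/(7*pi).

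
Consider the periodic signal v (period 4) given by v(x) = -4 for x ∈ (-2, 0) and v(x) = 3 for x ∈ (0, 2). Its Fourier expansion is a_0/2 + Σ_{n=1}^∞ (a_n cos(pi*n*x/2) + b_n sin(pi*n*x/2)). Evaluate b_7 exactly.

2/pi

b_7 = 1/2 ∫_{-2}^{2} v(x) sin(7*pi*x/2) dx.
Split the integral at the breakpoints.
Directly, an antiderivative of (-4) sin(7*pi*x/2) is 8*cos(7*pi*x/2)/(7*pi); evaluating from -2 to 0: ∫_{-2}^{0} (-4) sin(7*pi*x/2) dx = (8/(7*pi)) - (-8/(7*pi)) = 16/(7*pi).
Directly, an antiderivative of (3) sin(7*pi*x/2) is -6*cos(7*pi*x/2)/(7*pi); evaluating from 0 to 2: ∫_{0}^{2} (3) sin(7*pi*x/2) dx = (6/(7*pi)) - (-6/(7*pi)) = 12/(7*pi).
Summing the pieces and multiplying by (1/2) gives b_7 = 2/pi.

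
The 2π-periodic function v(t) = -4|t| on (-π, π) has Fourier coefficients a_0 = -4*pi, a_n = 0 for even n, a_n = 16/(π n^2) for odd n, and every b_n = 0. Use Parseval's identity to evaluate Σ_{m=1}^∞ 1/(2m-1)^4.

Parseval: a_0^2/2 + Σ a_n^2 = (1/π) ∫_{-π}^{π} v(t)^2 dt = 32*pi**2/3.
Subtract a_0^2/2 = 8*pi**2: Σ a_n^2 = 8*pi**2/3.
Only odd n contribute, with a_n^2 = 256/(π^2 n^4), so Σ_{m≥1} 1/(2m-1)^4 = π^2·(8*pi**2/3)/256 = pi**4/96.

pi**4/96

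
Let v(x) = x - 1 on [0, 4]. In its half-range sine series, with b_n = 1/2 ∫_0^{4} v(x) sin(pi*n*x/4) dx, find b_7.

b_7 = 1/2 ∫_0^{4} (x - 1) sin(7*pi*x/4) dx.
Integrating by parts (boundary term plus one more integral), an antiderivative of (x - 1) sin(7*pi*x/4) is -4*x*cos(7*pi*x/4)/(7*pi) + 16*sin(7*pi*x/4)/(49*pi**2) + 4*cos(7*pi*x/4)/(7*pi); evaluating from 0 to 4: ∫_{0}^{4} (x - 1) sin(7*pi*x/4) dx = (12/(7*pi)) - (4/(7*pi)) = 8/(7*pi).
Hence b_7 = (1/2)·(8/(7*pi)) = 4/(7*pi).

4/(7*pi)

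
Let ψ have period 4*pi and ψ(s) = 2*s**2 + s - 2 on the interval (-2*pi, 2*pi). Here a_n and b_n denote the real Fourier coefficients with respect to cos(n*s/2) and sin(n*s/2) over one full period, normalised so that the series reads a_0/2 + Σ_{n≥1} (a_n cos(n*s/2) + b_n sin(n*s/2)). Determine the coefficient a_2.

a_2 = (1/(2*pi)) ∫_{-2*pi}^{2*pi} ψ(s) cos(s) ds.
Integrating by parts twice (tabular method), an antiderivative of (2*s**2 + s - 2) cos(s) is 2*s**2*sin(s) + s*sin(s) + 4*s*cos(s) - 6*sin(s) + cos(s); evaluating from -2*pi to 2*pi: ∫_{-2*pi}^{2*pi} (2*s**2 + s - 2) cos(s) ds = (1 + 8*pi) - (1 - 8*pi) = 16*pi.
Hence a_2 = (1/(2*pi))·(16*pi) = 8.

8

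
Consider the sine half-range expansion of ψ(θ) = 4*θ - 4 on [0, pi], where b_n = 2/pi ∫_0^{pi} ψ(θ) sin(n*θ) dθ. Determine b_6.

b_6 = 2/pi ∫_0^{pi} (4*θ - 4) sin(6*θ) dθ.
Integrating by parts (boundary term plus one more integral), an antiderivative of (4*θ - 4) sin(6*θ) is -2*θ*cos(6*θ)/3 + sin(6*θ)/9 + 2*cos(6*θ)/3; evaluating from 0 to pi: ∫_{0}^{pi} (4*θ - 4) sin(6*θ) dθ = (2/3 - 2*pi/3) - (2/3) = -2*pi/3.
Hence b_6 = (2/pi)·(-2*pi/3) = -4/3.

-4/3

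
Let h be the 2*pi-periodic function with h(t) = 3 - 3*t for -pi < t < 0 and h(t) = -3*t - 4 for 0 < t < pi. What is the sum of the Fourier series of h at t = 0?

At t = 0 the one-sided limits are h(0^-) = 3 and h(0^+) = -4.
By Dirichlet's theorem the series converges to their average, [(3) + (-4)]/2 = -1/2.

-1/2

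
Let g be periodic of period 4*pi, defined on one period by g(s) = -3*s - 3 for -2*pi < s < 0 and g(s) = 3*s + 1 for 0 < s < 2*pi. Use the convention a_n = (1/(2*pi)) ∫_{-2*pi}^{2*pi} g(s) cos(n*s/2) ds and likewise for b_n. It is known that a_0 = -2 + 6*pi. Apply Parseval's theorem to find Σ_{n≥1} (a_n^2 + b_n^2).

8 + 6*pi**2

Parseval: a_0^2/2 + Σ_{n≥1} (a_n^2+b_n^2) = (1/(2*pi)) ∫_{-2*pi}^{2*pi} g(s)^2 ds = -12*pi + 10 + 24*pi**2.
Subtract a_0^2/2 = 2*(1 - 3*pi)**2: Σ (a_n^2+b_n^2) = 8 + 6*pi**2.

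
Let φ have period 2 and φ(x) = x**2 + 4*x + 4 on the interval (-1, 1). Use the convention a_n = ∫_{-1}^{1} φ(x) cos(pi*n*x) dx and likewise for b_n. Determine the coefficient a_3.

-4/(9*pi**2)

a_3 = ∫_{-1}^{1} φ(x) cos(3*pi*x) dx.
Integrating by parts twice (tabular method), an antiderivative of (x**2 + 4*x + 4) cos(3*pi*x) is x**2*sin(3*pi*x)/(3*pi) + 4*x*sin(3*pi*x)/(3*pi) + 2*x*cos(3*pi*x)/(9*pi**2) - 2*sin(3*pi*x)/(27*pi**3) + 4*sin(3*pi*x)/(3*pi) + 4*cos(3*pi*x)/(9*pi**2); evaluating from -1 to 1: ∫_{-1}^{1} (x**2 + 4*x + 4) cos(3*pi*x) dx = (-2/(3*pi**2)) - (-2/(9*pi**2)) = -4/(9*pi**2).
Hence a_3 = -4/(9*pi**2).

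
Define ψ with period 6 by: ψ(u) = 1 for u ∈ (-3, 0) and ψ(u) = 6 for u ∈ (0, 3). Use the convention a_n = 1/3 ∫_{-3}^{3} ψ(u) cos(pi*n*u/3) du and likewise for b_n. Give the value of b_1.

10/pi

b_1 = 1/3 ∫_{-3}^{3} ψ(u) sin(pi*u/3) du.
Split the integral at the breakpoints.
Directly, an antiderivative of (1) sin(pi*u/3) is -3*cos(pi*u/3)/pi; evaluating from -3 to 0: ∫_{-3}^{0} (1) sin(pi*u/3) du = (-3/pi) - (3/pi) = -6/pi.
Directly, an antiderivative of (6) sin(pi*u/3) is -18*cos(pi*u/3)/pi; evaluating from 0 to 3: ∫_{0}^{3} (6) sin(pi*u/3) du = (18/pi) - (-18/pi) = 36/pi.
Summing the pieces and multiplying by (1/3) gives b_1 = 10/pi.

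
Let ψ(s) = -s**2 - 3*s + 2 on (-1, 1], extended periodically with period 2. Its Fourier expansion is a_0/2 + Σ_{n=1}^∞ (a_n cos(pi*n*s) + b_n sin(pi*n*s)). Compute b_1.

-6/pi

b_1 = ∫_{-1}^{1} ψ(s) sin(pi*s) ds.
Integrating by parts twice (tabular method), an antiderivative of (-s**2 - 3*s + 2) sin(pi*s) is s**2*cos(pi*s)/pi - 2*s*sin(pi*s)/pi**2 + 3*s*cos(pi*s)/pi - 3*sin(pi*s)/pi**2 - 2*cos(pi*s)/pi - 2*cos(pi*s)/pi**3; evaluating from -1 to 1: ∫_{-1}^{1} (-s**2 - 3*s + 2) sin(pi*s) ds = (-2/pi + 2/pi**3) - (2/pi**3 + 4/pi) = -6/pi.
Hence b_1 = -6/pi.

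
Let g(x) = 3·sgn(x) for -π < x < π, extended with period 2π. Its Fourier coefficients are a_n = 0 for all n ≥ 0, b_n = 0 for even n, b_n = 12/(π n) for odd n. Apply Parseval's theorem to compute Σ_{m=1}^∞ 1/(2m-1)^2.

pi**2/8

Parseval: Σ b_n^2 = (1/π) ∫_{-π}^{π} g(x)^2 dx = 18.
Only odd n contribute, with b_n^2 = 144/(π^2 n^2), so Σ_{m≥1} 1/(2m-1)^2 = π^2·(18)/144 = pi**2/8.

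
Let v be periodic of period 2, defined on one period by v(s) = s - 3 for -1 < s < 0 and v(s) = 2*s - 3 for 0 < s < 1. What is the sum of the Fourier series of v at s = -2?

-3

s = -2 differs from s = 0 by -1 full period(s), and the series is 2-periodic.
v is continuous at s = 0 with value -3, so the series converges to -3 there.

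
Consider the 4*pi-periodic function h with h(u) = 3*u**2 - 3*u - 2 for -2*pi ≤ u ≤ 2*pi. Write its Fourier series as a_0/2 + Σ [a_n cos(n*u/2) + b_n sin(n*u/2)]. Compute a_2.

a_2 = (1/(2*pi)) ∫_{-2*pi}^{2*pi} h(u) cos(u) du.
Integrating by parts twice (tabular method), an antiderivative of (3*u**2 - 3*u - 2) cos(u) is 3*u**2*sin(u) - 3*u*sin(u) + 6*u*cos(u) - 8*sin(u) - 3*cos(u); evaluating from -2*pi to 2*pi: ∫_{-2*pi}^{2*pi} (3*u**2 - 3*u - 2) cos(u) du = (-3 + 12*pi) - (-12*pi - 3) = 24*pi.
Hence a_2 = (1/(2*pi))·(24*pi) = 12.

12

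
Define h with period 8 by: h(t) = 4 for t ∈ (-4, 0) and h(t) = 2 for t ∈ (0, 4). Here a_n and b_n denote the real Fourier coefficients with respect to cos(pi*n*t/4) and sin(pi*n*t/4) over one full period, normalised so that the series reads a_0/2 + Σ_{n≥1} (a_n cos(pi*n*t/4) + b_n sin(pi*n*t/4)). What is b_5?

-4/(5*pi)

b_5 = 1/4 ∫_{-4}^{4} h(t) sin(5*pi*t/4) dt.
Split the integral at the breakpoints.
Directly, an antiderivative of (4) sin(5*pi*t/4) is -16*cos(5*pi*t/4)/(5*pi); evaluating from -4 to 0: ∫_{-4}^{0} (4) sin(5*pi*t/4) dt = (-16/(5*pi)) - (16/(5*pi)) = -32/(5*pi).
Directly, an antiderivative of (2) sin(5*pi*t/4) is -8*cos(5*pi*t/4)/(5*pi); evaluating from 0 to 4: ∫_{0}^{4} (2) sin(5*pi*t/4) dt = (8/(5*pi)) - (-8/(5*pi)) = 16/(5*pi).
Summing the pieces and multiplying by (1/4) gives b_5 = -4/(5*pi).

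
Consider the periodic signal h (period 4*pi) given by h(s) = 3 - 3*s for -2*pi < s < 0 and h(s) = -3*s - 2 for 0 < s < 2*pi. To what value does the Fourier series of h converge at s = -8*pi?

s = -8*pi differs from s = 0 by -2 full period(s), and the series is 4*pi-periodic.
At s = 0 the one-sided limits are h(0^-) = 3 and h(0^+) = -2.
By Dirichlet's theorem the series converges to their average, [(3) + (-2)]/2 = 1/2.

1/2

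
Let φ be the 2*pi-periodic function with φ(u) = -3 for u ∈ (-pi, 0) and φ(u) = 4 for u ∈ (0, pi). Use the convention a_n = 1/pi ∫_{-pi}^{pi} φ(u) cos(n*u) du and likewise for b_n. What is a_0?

1

a_0 = 1/pi ∫_{-pi}^{pi} φ(u) du = 1/pi · (pi) = 1.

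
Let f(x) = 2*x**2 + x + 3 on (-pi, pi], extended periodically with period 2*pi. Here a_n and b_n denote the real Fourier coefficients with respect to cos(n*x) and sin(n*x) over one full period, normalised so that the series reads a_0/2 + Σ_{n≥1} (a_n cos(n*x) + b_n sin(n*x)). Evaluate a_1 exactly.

-8

a_1 = 1/pi ∫_{-pi}^{pi} f(x) cos(x) dx.
Integrating by parts twice (tabular method), an antiderivative of (2*x**2 + x + 3) cos(x) is 2*x**2*sin(x) + x*sin(x) + 4*x*cos(x) - sin(x) + cos(x); evaluating from -pi to pi: ∫_{-pi}^{pi} (2*x**2 + x + 3) cos(x) dx = (-4*pi - 1) - (-1 + 4*pi) = -8*pi.
Hence a_1 = (1/pi)·(-8*pi) = -8.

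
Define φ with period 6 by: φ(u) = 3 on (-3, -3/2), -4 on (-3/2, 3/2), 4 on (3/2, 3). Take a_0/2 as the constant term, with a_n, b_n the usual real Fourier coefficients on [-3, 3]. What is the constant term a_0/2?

-1/4

a_0 = 1/3 ∫_{-3}^{3} φ(u) du = 1/3 · (-3/2) = -1/2.
So the constant term a_0/2 = -1/4.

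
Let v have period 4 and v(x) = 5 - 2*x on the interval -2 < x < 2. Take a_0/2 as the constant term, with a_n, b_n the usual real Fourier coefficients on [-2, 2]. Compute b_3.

b_3 = 1/2 ∫_{-2}^{2} v(x) sin(3*pi*x/2) dx.
Integrating by parts (boundary term plus one more integral), an antiderivative of (5 - 2*x) sin(3*pi*x/2) is 4*x*cos(3*pi*x/2)/(3*pi) - 8*sin(3*pi*x/2)/(9*pi**2) - 10*cos(3*pi*x/2)/(3*pi); evaluating from -2 to 2: ∫_{-2}^{2} (5 - 2*x) sin(3*pi*x/2) dx = (2/(3*pi)) - (6/pi) = -16/(3*pi).
Hence b_3 = (1/2)·(-16/(3*pi)) = -8/(3*pi).

-8/(3*pi)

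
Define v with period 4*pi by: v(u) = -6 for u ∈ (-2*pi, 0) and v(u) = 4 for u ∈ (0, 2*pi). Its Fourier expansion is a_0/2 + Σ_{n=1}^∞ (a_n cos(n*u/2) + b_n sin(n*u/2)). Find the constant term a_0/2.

a_0 = (1/(2*pi)) ∫_{-2*pi}^{2*pi} v(u) du = (1/(2*pi)) · (-4*pi) = -2.
So the constant term a_0/2 = -1.

-1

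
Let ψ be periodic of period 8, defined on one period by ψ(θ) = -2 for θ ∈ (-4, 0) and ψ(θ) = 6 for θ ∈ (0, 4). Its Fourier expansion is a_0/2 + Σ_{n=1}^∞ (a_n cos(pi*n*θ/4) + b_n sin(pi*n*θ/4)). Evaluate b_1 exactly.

16/pi

b_1 = 1/4 ∫_{-4}^{4} ψ(θ) sin(pi*θ/4) dθ.
Split the integral at the breakpoints.
Directly, an antiderivative of (-2) sin(pi*θ/4) is 8*cos(pi*θ/4)/pi; evaluating from -4 to 0: ∫_{-4}^{0} (-2) sin(pi*θ/4) dθ = (8/pi) - (-8/pi) = 16/pi.
Directly, an antiderivative of (6) sin(pi*θ/4) is -24*cos(pi*θ/4)/pi; evaluating from 0 to 4: ∫_{0}^{4} (6) sin(pi*θ/4) dθ = (24/pi) - (-24/pi) = 48/pi.
Summing the pieces and multiplying by (1/4) gives b_1 = 16/pi.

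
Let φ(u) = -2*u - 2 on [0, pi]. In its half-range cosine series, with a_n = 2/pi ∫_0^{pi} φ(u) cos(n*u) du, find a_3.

a_3 = 2/pi ∫_0^{pi} (-2*u - 2) cos(3*u) du.
Integrating by parts (boundary term plus one more integral), an antiderivative of (-2*u - 2) cos(3*u) is -2*u*sin(3*u)/3 - 2*sin(3*u)/3 - 2*cos(3*u)/9; evaluating from 0 to pi: ∫_{0}^{pi} (-2*u - 2) cos(3*u) du = (2/9) - (-2/9) = 4/9.
Hence a_3 = (2/pi)·(4/9) = 8/(9*pi).

8/(9*pi)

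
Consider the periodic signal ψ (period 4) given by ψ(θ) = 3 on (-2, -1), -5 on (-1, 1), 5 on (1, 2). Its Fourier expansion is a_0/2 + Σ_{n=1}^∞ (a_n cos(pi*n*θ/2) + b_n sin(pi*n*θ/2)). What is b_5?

b_5 = 1/2 ∫_{-2}^{2} ψ(θ) sin(5*pi*θ/2) dθ.
Split the integral at the breakpoints.
Directly, an antiderivative of (3) sin(5*pi*θ/2) is -6*cos(5*pi*θ/2)/(5*pi); evaluating from -2 to -1: ∫_{-2}^{-1} (3) sin(5*pi*θ/2) dθ = (0) - (6/(5*pi)) = -6/(5*pi).
Directly, an antiderivative of (-5) sin(5*pi*θ/2) is 2*cos(5*pi*θ/2)/pi; evaluating from -1 to 1: ∫_{-1}^{1} (-5) sin(5*pi*θ/2) dθ = (0) - (0) = 0.
Directly, an antiderivative of (5) sin(5*pi*θ/2) is -2*cos(5*pi*θ/2)/pi; evaluating from 1 to 2: ∫_{1}^{2} (5) sin(5*pi*θ/2) dθ = (2/pi) - (0) = 2/pi.
Summing the pieces and multiplying by (1/2) gives b_5 = 2/(5*pi).

2/(5*pi)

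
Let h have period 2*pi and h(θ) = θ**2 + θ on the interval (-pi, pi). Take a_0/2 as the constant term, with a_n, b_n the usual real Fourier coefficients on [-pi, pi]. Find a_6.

a_6 = 1/pi ∫_{-pi}^{pi} h(θ) cos(6*θ) dθ.
Integrating by parts twice (tabular method), an antiderivative of (θ**2 + θ) cos(6*θ) is θ**2*sin(6*θ)/6 + θ*sin(6*θ)/6 + θ*cos(6*θ)/18 - sin(6*θ)/108 + cos(6*θ)/36; evaluating from -pi to pi: ∫_{-pi}^{pi} (θ**2 + θ) cos(6*θ) dθ = (1/36 + pi/18) - (1/36 - pi/18) = pi/9.
Hence a_6 = (1/pi)·(pi/9) = 1/9.

1/9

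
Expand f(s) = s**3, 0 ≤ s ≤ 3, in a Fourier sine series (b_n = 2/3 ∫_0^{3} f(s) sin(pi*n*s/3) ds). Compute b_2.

b_2 = 2/3 ∫_0^{3} (s**3) sin(2*pi*s/3) ds.
Integrating by parts three times (tabular method), an antiderivative of (s**3) sin(2*pi*s/3) is -3*s**3*cos(2*pi*s/3)/(2*pi) + 27*s**2*sin(2*pi*s/3)/(4*pi**2) + 81*s*cos(2*pi*s/3)/(4*pi**3) - 243*sin(2*pi*s/3)/(8*pi**4); evaluating from 0 to 3: ∫_{0}^{3} (s**3) sin(2*pi*s/3) ds = (81*(3 - 2*pi**2)/(4*pi**3)) - (0) = 81*(3 - 2*pi**2)/(4*pi**3).
Hence b_2 = (2/3)·(81*(3 - 2*pi**2)/(4*pi**3)) = -27/pi + 81/(2*pi**3).

-27/pi + 81/(2*pi**3)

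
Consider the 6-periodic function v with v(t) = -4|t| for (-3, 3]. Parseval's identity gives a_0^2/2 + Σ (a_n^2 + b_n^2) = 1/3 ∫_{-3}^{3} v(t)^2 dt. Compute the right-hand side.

96

1/3 ∫_{-3}^{3} v(t)^2 dt = 1/3 · (288) = 96.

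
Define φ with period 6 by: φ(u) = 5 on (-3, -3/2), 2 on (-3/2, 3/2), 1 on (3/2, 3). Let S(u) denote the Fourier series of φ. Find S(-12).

u = -12 differs from u = 0 by -2 full period(s), and the series is 6-periodic.
φ is continuous at u = 0 with value 2, so the series converges to 2 there.

2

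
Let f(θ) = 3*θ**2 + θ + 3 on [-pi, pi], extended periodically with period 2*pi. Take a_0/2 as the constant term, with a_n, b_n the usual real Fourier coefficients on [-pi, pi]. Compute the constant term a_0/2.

3 + pi**2

a_0 = 1/pi ∫_{-pi}^{pi} f(θ) dθ = 1/pi · (2*pi*(3 + pi**2)) = 6 + 2*pi**2.
So the constant term a_0/2 = 3 + pi**2.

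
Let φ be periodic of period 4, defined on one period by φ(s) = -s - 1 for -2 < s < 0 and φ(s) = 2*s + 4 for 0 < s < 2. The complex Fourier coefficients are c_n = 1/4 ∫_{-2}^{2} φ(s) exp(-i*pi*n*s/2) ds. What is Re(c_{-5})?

Since φ is real-valued, Re(c_{-5}) = 1/4 ∫_{-2}^{2} φ(s) cos(-5*pi*s/2) ds = a_{5}/2.
Split the integral at the breakpoints.
Integrating by parts (boundary term plus one more integral), an antiderivative of (-s - 1) cos(-5*pi*s/2) is -2*s*sin(5*pi*s/2)/(5*pi) - 2*sin(5*pi*s/2)/(5*pi) - 4*cos(5*pi*s/2)/(25*pi**2); evaluating from -2 to 0: ∫_{-2}^{0} (-s - 1) cos(-5*pi*s/2) ds = (-4/(25*pi**2)) - (4/(25*pi**2)) = -8/(25*pi**2).
Integrating by parts (boundary term plus one more integral), an antiderivative of (2*s + 4) cos(-5*pi*s/2) is 4*s*sin(5*pi*s/2)/(5*pi) + 8*sin(5*pi*s/2)/(5*pi) + 8*cos(5*pi*s/2)/(25*pi**2); evaluating from 0 to 2: ∫_{0}^{2} (2*s + 4) cos(-5*pi*s/2) ds = (-8/(25*pi**2)) - (8/(25*pi**2)) = -16/(25*pi**2).
So ∫_{-2}^{2} φ(s) cos(-5*pi*s/2) ds = -24/(25*pi**2).
Hence Re(c_{-5}) = (1/4)·(-24/(25*pi**2)) = -6/(25*pi**2).

-6/(25*pi**2)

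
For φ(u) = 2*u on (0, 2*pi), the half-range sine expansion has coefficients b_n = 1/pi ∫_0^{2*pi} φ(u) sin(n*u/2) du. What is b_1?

b_1 = 1/pi ∫_0^{2*pi} (2*u) sin(u/2) du.
Integrating by parts (boundary term plus one more integral), an antiderivative of (2*u) sin(u/2) is -4*u*cos(u/2) + 8*sin(u/2); evaluating from 0 to 2*pi: ∫_{0}^{2*pi} (2*u) sin(u/2) du = (8*pi) - (0) = 8*pi.
Hence b_1 = (1/pi)·(8*pi) = 8.

8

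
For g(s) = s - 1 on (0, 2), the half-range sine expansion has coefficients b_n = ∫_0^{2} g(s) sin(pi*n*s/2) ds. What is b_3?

0

b_3 = ∫_0^{2} (s - 1) sin(3*pi*s/2) ds.
Integrating by parts (boundary term plus one more integral), an antiderivative of (s - 1) sin(3*pi*s/2) is -2*s*cos(3*pi*s/2)/(3*pi) + 4*sin(3*pi*s/2)/(9*pi**2) + 2*cos(3*pi*s/2)/(3*pi); evaluating from 0 to 2: ∫_{0}^{2} (s - 1) sin(3*pi*s/2) ds = (2/(3*pi)) - (2/(3*pi)) = 0.
Hence b_3 = 0.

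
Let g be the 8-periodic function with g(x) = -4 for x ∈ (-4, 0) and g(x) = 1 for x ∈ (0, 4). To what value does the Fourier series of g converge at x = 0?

At x = 0 the one-sided limits are g(0^-) = -4 and g(0^+) = 1.
By Dirichlet's theorem the series converges to their average, [(-4) + (1)]/2 = -3/2.

-3/2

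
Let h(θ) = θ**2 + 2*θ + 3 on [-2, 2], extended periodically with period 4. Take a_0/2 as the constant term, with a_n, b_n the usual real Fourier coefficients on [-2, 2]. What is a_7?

a_7 = 1/2 ∫_{-2}^{2} h(θ) cos(7*pi*θ/2) dθ.
Integrating by parts twice (tabular method), an antiderivative of (θ**2 + 2*θ + 3) cos(7*pi*θ/2) is 2*θ**2*sin(7*pi*θ/2)/(7*pi) + 4*θ*sin(7*pi*θ/2)/(7*pi) + 8*θ*cos(7*pi*θ/2)/(49*pi**2) - 16*sin(7*pi*θ/2)/(343*pi**3) + 6*sin(7*pi*θ/2)/(7*pi) + 8*cos(7*pi*θ/2)/(49*pi**2); evaluating from -2 to 2: ∫_{-2}^{2} (θ**2 + 2*θ + 3) cos(7*pi*θ/2) dθ = (-24/(49*pi**2)) - (8/(49*pi**2)) = -32/(49*pi**2).
Hence a_7 = (1/2)·(-32/(49*pi**2)) = -16/(49*pi**2).

-16/(49*pi**2)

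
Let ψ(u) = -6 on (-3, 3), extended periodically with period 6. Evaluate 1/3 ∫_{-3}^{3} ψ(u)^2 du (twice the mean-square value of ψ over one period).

1/3 ∫_{-3}^{3} ψ(u)^2 du = 1/3 · (216) = 72.

72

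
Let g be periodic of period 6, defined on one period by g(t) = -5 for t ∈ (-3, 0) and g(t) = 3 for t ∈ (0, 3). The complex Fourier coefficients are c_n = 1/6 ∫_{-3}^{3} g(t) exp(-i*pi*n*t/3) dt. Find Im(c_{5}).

-8/(5*pi)

Since g is real-valued, Im(c_{5}) = -1/6 ∫_{-3}^{3} g(t) sin(5*pi*t/3) dt = -b_{5}/2.
Split the integral at the breakpoints.
Directly, an antiderivative of (-5) sin(5*pi*t/3) is 3*cos(5*pi*t/3)/pi; evaluating from -3 to 0: ∫_{-3}^{0} (-5) sin(5*pi*t/3) dt = (3/pi) - (-3/pi) = 6/pi.
Directly, an antiderivative of (3) sin(5*pi*t/3) is -9*cos(5*pi*t/3)/(5*pi); evaluating from 0 to 3: ∫_{0}^{3} (3) sin(5*pi*t/3) dt = (9/(5*pi)) - (-9/(5*pi)) = 18/(5*pi).
So ∫_{-3}^{3} g(t) sin(5*pi*t/3) dt = 48/(5*pi).
Hence Im(c_{5}) = (-1/6)·(48/(5*pi)) = -8/(5*pi).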